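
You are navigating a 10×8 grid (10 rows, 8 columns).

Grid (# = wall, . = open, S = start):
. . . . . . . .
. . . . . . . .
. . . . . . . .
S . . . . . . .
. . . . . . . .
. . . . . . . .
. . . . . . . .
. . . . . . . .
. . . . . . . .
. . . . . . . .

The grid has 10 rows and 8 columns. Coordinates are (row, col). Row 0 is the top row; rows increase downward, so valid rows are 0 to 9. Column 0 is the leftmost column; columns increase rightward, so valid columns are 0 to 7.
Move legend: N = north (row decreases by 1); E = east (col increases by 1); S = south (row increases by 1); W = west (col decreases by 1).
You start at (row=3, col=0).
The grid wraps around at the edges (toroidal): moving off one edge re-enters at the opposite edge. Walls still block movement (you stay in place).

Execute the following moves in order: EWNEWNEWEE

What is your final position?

Answer: Final position: (row=1, col=2)

Derivation:
Start: (row=3, col=0)
  E (east): (row=3, col=0) -> (row=3, col=1)
  W (west): (row=3, col=1) -> (row=3, col=0)
  N (north): (row=3, col=0) -> (row=2, col=0)
  E (east): (row=2, col=0) -> (row=2, col=1)
  W (west): (row=2, col=1) -> (row=2, col=0)
  N (north): (row=2, col=0) -> (row=1, col=0)
  E (east): (row=1, col=0) -> (row=1, col=1)
  W (west): (row=1, col=1) -> (row=1, col=0)
  E (east): (row=1, col=0) -> (row=1, col=1)
  E (east): (row=1, col=1) -> (row=1, col=2)
Final: (row=1, col=2)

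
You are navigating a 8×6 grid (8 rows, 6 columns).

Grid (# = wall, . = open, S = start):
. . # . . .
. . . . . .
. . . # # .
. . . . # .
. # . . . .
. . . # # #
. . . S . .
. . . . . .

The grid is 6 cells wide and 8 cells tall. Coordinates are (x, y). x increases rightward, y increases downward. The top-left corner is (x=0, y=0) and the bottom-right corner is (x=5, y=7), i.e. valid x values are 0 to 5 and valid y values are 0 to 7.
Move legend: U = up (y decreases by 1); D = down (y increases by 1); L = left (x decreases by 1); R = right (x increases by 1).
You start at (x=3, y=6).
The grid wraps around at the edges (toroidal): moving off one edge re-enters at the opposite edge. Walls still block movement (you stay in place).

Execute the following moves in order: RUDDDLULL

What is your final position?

Answer: Final position: (x=3, y=0)

Derivation:
Start: (x=3, y=6)
  R (right): (x=3, y=6) -> (x=4, y=6)
  U (up): blocked, stay at (x=4, y=6)
  D (down): (x=4, y=6) -> (x=4, y=7)
  D (down): (x=4, y=7) -> (x=4, y=0)
  D (down): (x=4, y=0) -> (x=4, y=1)
  L (left): (x=4, y=1) -> (x=3, y=1)
  U (up): (x=3, y=1) -> (x=3, y=0)
  L (left): blocked, stay at (x=3, y=0)
  L (left): blocked, stay at (x=3, y=0)
Final: (x=3, y=0)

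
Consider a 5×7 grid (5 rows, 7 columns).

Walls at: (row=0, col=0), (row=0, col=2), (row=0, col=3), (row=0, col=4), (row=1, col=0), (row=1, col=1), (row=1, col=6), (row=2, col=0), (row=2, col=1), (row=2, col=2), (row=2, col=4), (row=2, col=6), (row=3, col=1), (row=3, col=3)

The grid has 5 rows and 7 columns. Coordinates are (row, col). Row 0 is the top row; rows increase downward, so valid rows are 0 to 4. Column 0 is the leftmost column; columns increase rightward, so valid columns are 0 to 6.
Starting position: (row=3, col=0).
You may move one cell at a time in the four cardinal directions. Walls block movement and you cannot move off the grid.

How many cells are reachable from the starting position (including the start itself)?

BFS flood-fill from (row=3, col=0):
  Distance 0: (row=3, col=0)
  Distance 1: (row=4, col=0)
  Distance 2: (row=4, col=1)
  Distance 3: (row=4, col=2)
  Distance 4: (row=3, col=2), (row=4, col=3)
  Distance 5: (row=4, col=4)
  Distance 6: (row=3, col=4), (row=4, col=5)
  Distance 7: (row=3, col=5), (row=4, col=6)
  Distance 8: (row=2, col=5), (row=3, col=6)
  Distance 9: (row=1, col=5)
  Distance 10: (row=0, col=5), (row=1, col=4)
  Distance 11: (row=0, col=6), (row=1, col=3)
  Distance 12: (row=1, col=2), (row=2, col=3)
Total reachable: 20 (grid has 21 open cells total)

Answer: Reachable cells: 20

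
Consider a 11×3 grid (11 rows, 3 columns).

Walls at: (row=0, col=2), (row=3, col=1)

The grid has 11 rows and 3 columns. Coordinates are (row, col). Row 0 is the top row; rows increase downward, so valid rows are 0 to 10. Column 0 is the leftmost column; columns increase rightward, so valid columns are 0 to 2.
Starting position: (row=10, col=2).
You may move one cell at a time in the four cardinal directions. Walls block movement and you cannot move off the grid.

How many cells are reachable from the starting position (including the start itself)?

Answer: Reachable cells: 31

Derivation:
BFS flood-fill from (row=10, col=2):
  Distance 0: (row=10, col=2)
  Distance 1: (row=9, col=2), (row=10, col=1)
  Distance 2: (row=8, col=2), (row=9, col=1), (row=10, col=0)
  Distance 3: (row=7, col=2), (row=8, col=1), (row=9, col=0)
  Distance 4: (row=6, col=2), (row=7, col=1), (row=8, col=0)
  Distance 5: (row=5, col=2), (row=6, col=1), (row=7, col=0)
  Distance 6: (row=4, col=2), (row=5, col=1), (row=6, col=0)
  Distance 7: (row=3, col=2), (row=4, col=1), (row=5, col=0)
  Distance 8: (row=2, col=2), (row=4, col=0)
  Distance 9: (row=1, col=2), (row=2, col=1), (row=3, col=0)
  Distance 10: (row=1, col=1), (row=2, col=0)
  Distance 11: (row=0, col=1), (row=1, col=0)
  Distance 12: (row=0, col=0)
Total reachable: 31 (grid has 31 open cells total)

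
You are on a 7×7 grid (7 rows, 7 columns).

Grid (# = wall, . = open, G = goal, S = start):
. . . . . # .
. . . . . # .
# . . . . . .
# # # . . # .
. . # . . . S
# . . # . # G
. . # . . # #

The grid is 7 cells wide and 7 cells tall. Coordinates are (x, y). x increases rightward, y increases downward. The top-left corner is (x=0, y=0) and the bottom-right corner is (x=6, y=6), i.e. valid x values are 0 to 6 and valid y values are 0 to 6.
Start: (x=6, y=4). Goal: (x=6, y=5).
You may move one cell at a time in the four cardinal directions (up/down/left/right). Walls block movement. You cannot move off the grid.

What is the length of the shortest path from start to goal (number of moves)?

Answer: Shortest path length: 1

Derivation:
BFS from (x=6, y=4) until reaching (x=6, y=5):
  Distance 0: (x=6, y=4)
  Distance 1: (x=6, y=3), (x=5, y=4), (x=6, y=5)  <- goal reached here
One shortest path (1 moves): (x=6, y=4) -> (x=6, y=5)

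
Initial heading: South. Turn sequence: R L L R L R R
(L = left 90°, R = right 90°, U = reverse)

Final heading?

Start: South
  R (right (90° clockwise)) -> West
  L (left (90° counter-clockwise)) -> South
  L (left (90° counter-clockwise)) -> East
  R (right (90° clockwise)) -> South
  L (left (90° counter-clockwise)) -> East
  R (right (90° clockwise)) -> South
  R (right (90° clockwise)) -> West
Final: West

Answer: Final heading: West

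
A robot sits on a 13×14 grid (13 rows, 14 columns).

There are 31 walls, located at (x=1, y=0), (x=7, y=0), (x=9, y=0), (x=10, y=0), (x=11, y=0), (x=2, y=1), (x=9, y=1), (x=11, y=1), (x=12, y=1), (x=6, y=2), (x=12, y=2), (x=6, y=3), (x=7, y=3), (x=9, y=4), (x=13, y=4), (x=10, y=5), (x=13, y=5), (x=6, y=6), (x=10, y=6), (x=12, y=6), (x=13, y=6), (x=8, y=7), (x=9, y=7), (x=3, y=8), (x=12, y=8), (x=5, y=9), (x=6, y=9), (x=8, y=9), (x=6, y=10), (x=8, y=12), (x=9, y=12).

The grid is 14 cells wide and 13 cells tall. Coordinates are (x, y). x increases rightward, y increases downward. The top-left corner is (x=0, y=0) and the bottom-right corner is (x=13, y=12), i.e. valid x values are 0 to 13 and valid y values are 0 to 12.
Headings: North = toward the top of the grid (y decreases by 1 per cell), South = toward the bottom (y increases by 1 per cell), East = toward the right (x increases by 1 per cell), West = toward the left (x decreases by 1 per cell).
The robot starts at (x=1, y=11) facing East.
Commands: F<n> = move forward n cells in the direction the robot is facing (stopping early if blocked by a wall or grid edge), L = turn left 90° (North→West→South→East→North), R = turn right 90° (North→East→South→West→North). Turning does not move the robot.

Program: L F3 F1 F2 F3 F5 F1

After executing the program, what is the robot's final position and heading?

Answer: Final position: (x=1, y=1), facing North

Derivation:
Start: (x=1, y=11), facing East
  L: turn left, now facing North
  F3: move forward 3, now at (x=1, y=8)
  F1: move forward 1, now at (x=1, y=7)
  F2: move forward 2, now at (x=1, y=5)
  F3: move forward 3, now at (x=1, y=2)
  F5: move forward 1/5 (blocked), now at (x=1, y=1)
  F1: move forward 0/1 (blocked), now at (x=1, y=1)
Final: (x=1, y=1), facing North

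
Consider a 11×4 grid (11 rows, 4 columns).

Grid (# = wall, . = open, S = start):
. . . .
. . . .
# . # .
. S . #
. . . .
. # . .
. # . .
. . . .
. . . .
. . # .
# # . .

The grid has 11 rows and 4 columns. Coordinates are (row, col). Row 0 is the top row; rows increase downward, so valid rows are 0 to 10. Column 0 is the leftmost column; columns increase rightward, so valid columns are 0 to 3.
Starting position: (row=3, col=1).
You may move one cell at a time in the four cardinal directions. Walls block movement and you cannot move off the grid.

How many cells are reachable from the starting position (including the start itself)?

BFS flood-fill from (row=3, col=1):
  Distance 0: (row=3, col=1)
  Distance 1: (row=2, col=1), (row=3, col=0), (row=3, col=2), (row=4, col=1)
  Distance 2: (row=1, col=1), (row=4, col=0), (row=4, col=2)
  Distance 3: (row=0, col=1), (row=1, col=0), (row=1, col=2), (row=4, col=3), (row=5, col=0), (row=5, col=2)
  Distance 4: (row=0, col=0), (row=0, col=2), (row=1, col=3), (row=5, col=3), (row=6, col=0), (row=6, col=2)
  Distance 5: (row=0, col=3), (row=2, col=3), (row=6, col=3), (row=7, col=0), (row=7, col=2)
  Distance 6: (row=7, col=1), (row=7, col=3), (row=8, col=0), (row=8, col=2)
  Distance 7: (row=8, col=1), (row=8, col=3), (row=9, col=0)
  Distance 8: (row=9, col=1), (row=9, col=3)
  Distance 9: (row=10, col=3)
  Distance 10: (row=10, col=2)
Total reachable: 36 (grid has 36 open cells total)

Answer: Reachable cells: 36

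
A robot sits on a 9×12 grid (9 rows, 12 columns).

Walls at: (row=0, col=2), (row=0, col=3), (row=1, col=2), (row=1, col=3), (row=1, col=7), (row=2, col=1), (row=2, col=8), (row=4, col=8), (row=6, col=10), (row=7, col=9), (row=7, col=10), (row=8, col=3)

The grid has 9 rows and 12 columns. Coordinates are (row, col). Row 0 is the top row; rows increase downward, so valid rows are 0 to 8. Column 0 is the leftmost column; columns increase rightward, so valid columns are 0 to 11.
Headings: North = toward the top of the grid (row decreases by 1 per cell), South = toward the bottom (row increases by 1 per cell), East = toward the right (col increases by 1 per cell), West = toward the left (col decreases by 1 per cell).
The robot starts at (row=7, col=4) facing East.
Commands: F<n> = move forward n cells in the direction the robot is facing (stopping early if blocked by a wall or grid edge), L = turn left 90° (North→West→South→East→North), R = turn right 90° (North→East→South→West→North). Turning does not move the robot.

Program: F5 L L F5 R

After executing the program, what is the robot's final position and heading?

Start: (row=7, col=4), facing East
  F5: move forward 4/5 (blocked), now at (row=7, col=8)
  L: turn left, now facing North
  L: turn left, now facing West
  F5: move forward 5, now at (row=7, col=3)
  R: turn right, now facing North
Final: (row=7, col=3), facing North

Answer: Final position: (row=7, col=3), facing North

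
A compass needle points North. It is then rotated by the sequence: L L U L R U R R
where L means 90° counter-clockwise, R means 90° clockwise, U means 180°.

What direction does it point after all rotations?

Answer: Final heading: North

Derivation:
Start: North
  L (left (90° counter-clockwise)) -> West
  L (left (90° counter-clockwise)) -> South
  U (U-turn (180°)) -> North
  L (left (90° counter-clockwise)) -> West
  R (right (90° clockwise)) -> North
  U (U-turn (180°)) -> South
  R (right (90° clockwise)) -> West
  R (right (90° clockwise)) -> North
Final: North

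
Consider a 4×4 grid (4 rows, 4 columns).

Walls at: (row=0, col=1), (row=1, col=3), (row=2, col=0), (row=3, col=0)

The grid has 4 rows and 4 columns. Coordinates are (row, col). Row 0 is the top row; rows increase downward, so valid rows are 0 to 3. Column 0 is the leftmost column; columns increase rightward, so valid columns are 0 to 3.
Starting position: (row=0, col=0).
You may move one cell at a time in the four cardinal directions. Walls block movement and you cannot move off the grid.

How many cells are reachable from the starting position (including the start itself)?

Answer: Reachable cells: 12

Derivation:
BFS flood-fill from (row=0, col=0):
  Distance 0: (row=0, col=0)
  Distance 1: (row=1, col=0)
  Distance 2: (row=1, col=1)
  Distance 3: (row=1, col=2), (row=2, col=1)
  Distance 4: (row=0, col=2), (row=2, col=2), (row=3, col=1)
  Distance 5: (row=0, col=3), (row=2, col=3), (row=3, col=2)
  Distance 6: (row=3, col=3)
Total reachable: 12 (grid has 12 open cells total)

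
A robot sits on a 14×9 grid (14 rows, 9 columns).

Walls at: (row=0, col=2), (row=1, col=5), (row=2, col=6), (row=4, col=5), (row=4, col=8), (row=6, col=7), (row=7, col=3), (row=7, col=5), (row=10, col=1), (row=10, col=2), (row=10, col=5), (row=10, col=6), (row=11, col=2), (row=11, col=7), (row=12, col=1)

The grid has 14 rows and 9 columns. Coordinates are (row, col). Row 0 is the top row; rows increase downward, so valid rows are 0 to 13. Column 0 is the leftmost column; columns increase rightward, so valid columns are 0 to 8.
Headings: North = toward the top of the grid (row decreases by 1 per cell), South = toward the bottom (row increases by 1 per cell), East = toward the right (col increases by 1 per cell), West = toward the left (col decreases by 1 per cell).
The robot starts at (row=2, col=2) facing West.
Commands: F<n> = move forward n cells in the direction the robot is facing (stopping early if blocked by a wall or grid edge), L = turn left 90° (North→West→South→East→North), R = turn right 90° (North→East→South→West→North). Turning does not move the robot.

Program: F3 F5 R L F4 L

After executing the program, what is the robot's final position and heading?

Start: (row=2, col=2), facing West
  F3: move forward 2/3 (blocked), now at (row=2, col=0)
  F5: move forward 0/5 (blocked), now at (row=2, col=0)
  R: turn right, now facing North
  L: turn left, now facing West
  F4: move forward 0/4 (blocked), now at (row=2, col=0)
  L: turn left, now facing South
Final: (row=2, col=0), facing South

Answer: Final position: (row=2, col=0), facing South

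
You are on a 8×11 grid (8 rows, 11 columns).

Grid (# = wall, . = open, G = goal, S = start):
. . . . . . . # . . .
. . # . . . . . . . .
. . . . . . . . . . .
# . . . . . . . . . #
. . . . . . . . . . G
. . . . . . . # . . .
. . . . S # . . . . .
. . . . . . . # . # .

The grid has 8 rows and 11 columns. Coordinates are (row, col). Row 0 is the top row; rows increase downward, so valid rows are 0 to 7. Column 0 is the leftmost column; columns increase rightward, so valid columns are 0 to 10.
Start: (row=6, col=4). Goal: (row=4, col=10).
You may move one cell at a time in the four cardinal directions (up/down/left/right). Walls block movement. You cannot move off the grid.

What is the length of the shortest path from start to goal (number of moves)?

BFS from (row=6, col=4) until reaching (row=4, col=10):
  Distance 0: (row=6, col=4)
  Distance 1: (row=5, col=4), (row=6, col=3), (row=7, col=4)
  Distance 2: (row=4, col=4), (row=5, col=3), (row=5, col=5), (row=6, col=2), (row=7, col=3), (row=7, col=5)
  Distance 3: (row=3, col=4), (row=4, col=3), (row=4, col=5), (row=5, col=2), (row=5, col=6), (row=6, col=1), (row=7, col=2), (row=7, col=6)
  Distance 4: (row=2, col=4), (row=3, col=3), (row=3, col=5), (row=4, col=2), (row=4, col=6), (row=5, col=1), (row=6, col=0), (row=6, col=6), (row=7, col=1)
  Distance 5: (row=1, col=4), (row=2, col=3), (row=2, col=5), (row=3, col=2), (row=3, col=6), (row=4, col=1), (row=4, col=7), (row=5, col=0), (row=6, col=7), (row=7, col=0)
  Distance 6: (row=0, col=4), (row=1, col=3), (row=1, col=5), (row=2, col=2), (row=2, col=6), (row=3, col=1), (row=3, col=7), (row=4, col=0), (row=4, col=8), (row=6, col=8)
  Distance 7: (row=0, col=3), (row=0, col=5), (row=1, col=6), (row=2, col=1), (row=2, col=7), (row=3, col=8), (row=4, col=9), (row=5, col=8), (row=6, col=9), (row=7, col=8)
  Distance 8: (row=0, col=2), (row=0, col=6), (row=1, col=1), (row=1, col=7), (row=2, col=0), (row=2, col=8), (row=3, col=9), (row=4, col=10), (row=5, col=9), (row=6, col=10)  <- goal reached here
One shortest path (8 moves): (row=6, col=4) -> (row=5, col=4) -> (row=5, col=5) -> (row=5, col=6) -> (row=4, col=6) -> (row=4, col=7) -> (row=4, col=8) -> (row=4, col=9) -> (row=4, col=10)

Answer: Shortest path length: 8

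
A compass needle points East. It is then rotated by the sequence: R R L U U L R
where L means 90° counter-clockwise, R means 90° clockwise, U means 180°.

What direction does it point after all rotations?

Answer: Final heading: South

Derivation:
Start: East
  R (right (90° clockwise)) -> South
  R (right (90° clockwise)) -> West
  L (left (90° counter-clockwise)) -> South
  U (U-turn (180°)) -> North
  U (U-turn (180°)) -> South
  L (left (90° counter-clockwise)) -> East
  R (right (90° clockwise)) -> South
Final: South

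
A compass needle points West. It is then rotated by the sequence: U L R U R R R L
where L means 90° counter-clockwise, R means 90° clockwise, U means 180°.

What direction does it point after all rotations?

Answer: Final heading: East

Derivation:
Start: West
  U (U-turn (180°)) -> East
  L (left (90° counter-clockwise)) -> North
  R (right (90° clockwise)) -> East
  U (U-turn (180°)) -> West
  R (right (90° clockwise)) -> North
  R (right (90° clockwise)) -> East
  R (right (90° clockwise)) -> South
  L (left (90° counter-clockwise)) -> East
Final: East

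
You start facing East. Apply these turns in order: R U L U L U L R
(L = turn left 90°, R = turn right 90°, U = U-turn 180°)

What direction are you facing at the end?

Answer: Final heading: South

Derivation:
Start: East
  R (right (90° clockwise)) -> South
  U (U-turn (180°)) -> North
  L (left (90° counter-clockwise)) -> West
  U (U-turn (180°)) -> East
  L (left (90° counter-clockwise)) -> North
  U (U-turn (180°)) -> South
  L (left (90° counter-clockwise)) -> East
  R (right (90° clockwise)) -> South
Final: South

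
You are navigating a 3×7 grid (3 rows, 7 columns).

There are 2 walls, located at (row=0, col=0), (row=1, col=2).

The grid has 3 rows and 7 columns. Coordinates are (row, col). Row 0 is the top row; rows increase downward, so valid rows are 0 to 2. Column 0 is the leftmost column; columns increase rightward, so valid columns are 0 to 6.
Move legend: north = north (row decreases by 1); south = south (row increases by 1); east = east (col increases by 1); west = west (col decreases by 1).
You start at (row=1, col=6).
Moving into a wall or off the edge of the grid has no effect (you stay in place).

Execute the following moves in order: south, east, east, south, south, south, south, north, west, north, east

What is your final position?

Answer: Final position: (row=0, col=6)

Derivation:
Start: (row=1, col=6)
  south (south): (row=1, col=6) -> (row=2, col=6)
  east (east): blocked, stay at (row=2, col=6)
  east (east): blocked, stay at (row=2, col=6)
  [×4]south (south): blocked, stay at (row=2, col=6)
  north (north): (row=2, col=6) -> (row=1, col=6)
  west (west): (row=1, col=6) -> (row=1, col=5)
  north (north): (row=1, col=5) -> (row=0, col=5)
  east (east): (row=0, col=5) -> (row=0, col=6)
Final: (row=0, col=6)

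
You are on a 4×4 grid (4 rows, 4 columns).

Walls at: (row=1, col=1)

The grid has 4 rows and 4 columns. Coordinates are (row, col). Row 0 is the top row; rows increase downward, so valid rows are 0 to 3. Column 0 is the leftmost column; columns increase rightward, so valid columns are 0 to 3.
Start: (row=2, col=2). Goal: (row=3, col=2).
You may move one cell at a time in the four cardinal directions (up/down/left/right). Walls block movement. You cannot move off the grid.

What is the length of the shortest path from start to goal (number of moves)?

BFS from (row=2, col=2) until reaching (row=3, col=2):
  Distance 0: (row=2, col=2)
  Distance 1: (row=1, col=2), (row=2, col=1), (row=2, col=3), (row=3, col=2)  <- goal reached here
One shortest path (1 moves): (row=2, col=2) -> (row=3, col=2)

Answer: Shortest path length: 1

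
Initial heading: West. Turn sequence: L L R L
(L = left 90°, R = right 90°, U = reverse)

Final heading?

Start: West
  L (left (90° counter-clockwise)) -> South
  L (left (90° counter-clockwise)) -> East
  R (right (90° clockwise)) -> South
  L (left (90° counter-clockwise)) -> East
Final: East

Answer: Final heading: East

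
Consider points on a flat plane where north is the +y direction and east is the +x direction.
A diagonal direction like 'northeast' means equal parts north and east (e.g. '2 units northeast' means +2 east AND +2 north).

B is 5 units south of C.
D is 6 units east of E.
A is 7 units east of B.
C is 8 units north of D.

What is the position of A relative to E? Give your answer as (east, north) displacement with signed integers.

Place E at the origin (east=0, north=0).
  D is 6 units east of E: delta (east=+6, north=+0); D at (east=6, north=0).
  C is 8 units north of D: delta (east=+0, north=+8); C at (east=6, north=8).
  B is 5 units south of C: delta (east=+0, north=-5); B at (east=6, north=3).
  A is 7 units east of B: delta (east=+7, north=+0); A at (east=13, north=3).
Therefore A relative to E: (east=13, north=3).

Answer: A is at (east=13, north=3) relative to E.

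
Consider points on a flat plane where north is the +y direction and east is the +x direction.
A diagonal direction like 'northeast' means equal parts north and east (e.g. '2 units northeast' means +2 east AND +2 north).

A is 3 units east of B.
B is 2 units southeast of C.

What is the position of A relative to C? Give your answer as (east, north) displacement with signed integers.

Answer: A is at (east=5, north=-2) relative to C.

Derivation:
Place C at the origin (east=0, north=0).
  B is 2 units southeast of C: delta (east=+2, north=-2); B at (east=2, north=-2).
  A is 3 units east of B: delta (east=+3, north=+0); A at (east=5, north=-2).
Therefore A relative to C: (east=5, north=-2).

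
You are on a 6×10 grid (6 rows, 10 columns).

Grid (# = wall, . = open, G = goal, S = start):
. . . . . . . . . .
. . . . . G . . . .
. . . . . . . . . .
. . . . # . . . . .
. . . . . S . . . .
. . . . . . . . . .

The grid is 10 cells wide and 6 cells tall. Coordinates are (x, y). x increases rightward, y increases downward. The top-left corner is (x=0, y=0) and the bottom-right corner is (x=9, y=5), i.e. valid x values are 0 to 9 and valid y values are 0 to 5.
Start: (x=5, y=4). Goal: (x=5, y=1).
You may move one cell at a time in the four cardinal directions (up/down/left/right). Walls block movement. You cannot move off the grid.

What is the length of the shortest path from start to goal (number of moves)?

Answer: Shortest path length: 3

Derivation:
BFS from (x=5, y=4) until reaching (x=5, y=1):
  Distance 0: (x=5, y=4)
  Distance 1: (x=5, y=3), (x=4, y=4), (x=6, y=4), (x=5, y=5)
  Distance 2: (x=5, y=2), (x=6, y=3), (x=3, y=4), (x=7, y=4), (x=4, y=5), (x=6, y=5)
  Distance 3: (x=5, y=1), (x=4, y=2), (x=6, y=2), (x=3, y=3), (x=7, y=3), (x=2, y=4), (x=8, y=4), (x=3, y=5), (x=7, y=5)  <- goal reached here
One shortest path (3 moves): (x=5, y=4) -> (x=5, y=3) -> (x=5, y=2) -> (x=5, y=1)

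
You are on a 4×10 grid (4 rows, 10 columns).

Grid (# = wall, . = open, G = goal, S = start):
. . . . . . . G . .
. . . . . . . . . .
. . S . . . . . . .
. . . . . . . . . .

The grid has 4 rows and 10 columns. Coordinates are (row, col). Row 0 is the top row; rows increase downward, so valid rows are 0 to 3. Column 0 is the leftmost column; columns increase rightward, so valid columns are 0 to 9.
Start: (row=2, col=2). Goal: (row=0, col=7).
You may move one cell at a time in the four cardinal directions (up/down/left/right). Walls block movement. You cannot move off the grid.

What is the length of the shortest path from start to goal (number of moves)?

BFS from (row=2, col=2) until reaching (row=0, col=7):
  Distance 0: (row=2, col=2)
  Distance 1: (row=1, col=2), (row=2, col=1), (row=2, col=3), (row=3, col=2)
  Distance 2: (row=0, col=2), (row=1, col=1), (row=1, col=3), (row=2, col=0), (row=2, col=4), (row=3, col=1), (row=3, col=3)
  Distance 3: (row=0, col=1), (row=0, col=3), (row=1, col=0), (row=1, col=4), (row=2, col=5), (row=3, col=0), (row=3, col=4)
  Distance 4: (row=0, col=0), (row=0, col=4), (row=1, col=5), (row=2, col=6), (row=3, col=5)
  Distance 5: (row=0, col=5), (row=1, col=6), (row=2, col=7), (row=3, col=6)
  Distance 6: (row=0, col=6), (row=1, col=7), (row=2, col=8), (row=3, col=7)
  Distance 7: (row=0, col=7), (row=1, col=8), (row=2, col=9), (row=3, col=8)  <- goal reached here
One shortest path (7 moves): (row=2, col=2) -> (row=2, col=3) -> (row=2, col=4) -> (row=2, col=5) -> (row=2, col=6) -> (row=2, col=7) -> (row=1, col=7) -> (row=0, col=7)

Answer: Shortest path length: 7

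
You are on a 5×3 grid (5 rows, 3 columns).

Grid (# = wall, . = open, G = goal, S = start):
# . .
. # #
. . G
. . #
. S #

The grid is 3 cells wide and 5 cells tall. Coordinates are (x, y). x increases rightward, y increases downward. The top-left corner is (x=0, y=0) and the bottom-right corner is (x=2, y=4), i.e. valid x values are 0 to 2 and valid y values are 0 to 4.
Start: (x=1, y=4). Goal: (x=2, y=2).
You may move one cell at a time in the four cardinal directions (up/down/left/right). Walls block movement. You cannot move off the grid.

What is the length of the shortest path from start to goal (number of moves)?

BFS from (x=1, y=4) until reaching (x=2, y=2):
  Distance 0: (x=1, y=4)
  Distance 1: (x=1, y=3), (x=0, y=4)
  Distance 2: (x=1, y=2), (x=0, y=3)
  Distance 3: (x=0, y=2), (x=2, y=2)  <- goal reached here
One shortest path (3 moves): (x=1, y=4) -> (x=1, y=3) -> (x=1, y=2) -> (x=2, y=2)

Answer: Shortest path length: 3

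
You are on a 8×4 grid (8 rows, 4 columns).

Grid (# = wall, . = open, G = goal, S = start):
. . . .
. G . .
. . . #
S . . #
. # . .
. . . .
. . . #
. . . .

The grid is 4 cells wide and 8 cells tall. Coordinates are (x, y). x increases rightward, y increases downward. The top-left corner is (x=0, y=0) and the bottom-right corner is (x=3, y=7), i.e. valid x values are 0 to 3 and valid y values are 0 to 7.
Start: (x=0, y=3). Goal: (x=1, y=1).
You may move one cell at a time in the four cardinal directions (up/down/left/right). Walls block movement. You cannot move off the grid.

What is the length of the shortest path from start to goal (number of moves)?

Answer: Shortest path length: 3

Derivation:
BFS from (x=0, y=3) until reaching (x=1, y=1):
  Distance 0: (x=0, y=3)
  Distance 1: (x=0, y=2), (x=1, y=3), (x=0, y=4)
  Distance 2: (x=0, y=1), (x=1, y=2), (x=2, y=3), (x=0, y=5)
  Distance 3: (x=0, y=0), (x=1, y=1), (x=2, y=2), (x=2, y=4), (x=1, y=5), (x=0, y=6)  <- goal reached here
One shortest path (3 moves): (x=0, y=3) -> (x=1, y=3) -> (x=1, y=2) -> (x=1, y=1)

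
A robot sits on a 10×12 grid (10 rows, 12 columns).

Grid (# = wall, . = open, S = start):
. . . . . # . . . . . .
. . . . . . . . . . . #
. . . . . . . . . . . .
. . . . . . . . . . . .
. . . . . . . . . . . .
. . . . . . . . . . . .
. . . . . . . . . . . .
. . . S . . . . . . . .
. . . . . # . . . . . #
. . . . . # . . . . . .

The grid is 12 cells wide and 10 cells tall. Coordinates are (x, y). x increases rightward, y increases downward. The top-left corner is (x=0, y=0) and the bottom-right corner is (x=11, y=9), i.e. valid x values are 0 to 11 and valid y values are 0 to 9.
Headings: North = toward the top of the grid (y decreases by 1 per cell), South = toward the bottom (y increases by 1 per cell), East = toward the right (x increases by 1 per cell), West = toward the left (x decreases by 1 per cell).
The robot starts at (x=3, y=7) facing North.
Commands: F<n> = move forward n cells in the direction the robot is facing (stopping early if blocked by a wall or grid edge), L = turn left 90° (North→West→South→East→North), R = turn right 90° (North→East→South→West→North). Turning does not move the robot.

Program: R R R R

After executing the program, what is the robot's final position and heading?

Answer: Final position: (x=3, y=7), facing North

Derivation:
Start: (x=3, y=7), facing North
  R: turn right, now facing East
  R: turn right, now facing South
  R: turn right, now facing West
  R: turn right, now facing North
Final: (x=3, y=7), facing North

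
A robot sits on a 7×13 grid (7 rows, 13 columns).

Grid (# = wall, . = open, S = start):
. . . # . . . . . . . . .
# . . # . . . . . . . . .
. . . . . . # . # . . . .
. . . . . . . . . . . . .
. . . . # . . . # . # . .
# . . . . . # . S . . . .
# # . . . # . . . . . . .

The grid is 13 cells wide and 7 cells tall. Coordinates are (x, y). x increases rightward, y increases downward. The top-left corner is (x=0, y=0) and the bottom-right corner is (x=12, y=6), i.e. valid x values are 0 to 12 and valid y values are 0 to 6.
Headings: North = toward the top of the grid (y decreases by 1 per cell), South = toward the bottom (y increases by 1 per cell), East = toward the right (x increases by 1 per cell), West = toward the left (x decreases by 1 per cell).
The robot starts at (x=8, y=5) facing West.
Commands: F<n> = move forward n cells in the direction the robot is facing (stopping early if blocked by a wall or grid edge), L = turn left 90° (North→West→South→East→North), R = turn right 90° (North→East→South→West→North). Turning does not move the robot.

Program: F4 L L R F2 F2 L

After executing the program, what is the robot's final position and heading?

Answer: Final position: (x=7, y=6), facing East

Derivation:
Start: (x=8, y=5), facing West
  F4: move forward 1/4 (blocked), now at (x=7, y=5)
  L: turn left, now facing South
  L: turn left, now facing East
  R: turn right, now facing South
  F2: move forward 1/2 (blocked), now at (x=7, y=6)
  F2: move forward 0/2 (blocked), now at (x=7, y=6)
  L: turn left, now facing East
Final: (x=7, y=6), facing East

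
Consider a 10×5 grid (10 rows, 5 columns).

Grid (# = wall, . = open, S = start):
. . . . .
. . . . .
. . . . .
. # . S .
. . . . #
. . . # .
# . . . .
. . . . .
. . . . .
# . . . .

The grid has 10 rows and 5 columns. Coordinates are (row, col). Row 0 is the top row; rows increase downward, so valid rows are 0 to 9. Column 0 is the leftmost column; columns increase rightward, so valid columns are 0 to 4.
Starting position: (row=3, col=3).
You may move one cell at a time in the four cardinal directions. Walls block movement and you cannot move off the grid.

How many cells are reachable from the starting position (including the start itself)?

BFS flood-fill from (row=3, col=3):
  Distance 0: (row=3, col=3)
  Distance 1: (row=2, col=3), (row=3, col=2), (row=3, col=4), (row=4, col=3)
  Distance 2: (row=1, col=3), (row=2, col=2), (row=2, col=4), (row=4, col=2)
  Distance 3: (row=0, col=3), (row=1, col=2), (row=1, col=4), (row=2, col=1), (row=4, col=1), (row=5, col=2)
  Distance 4: (row=0, col=2), (row=0, col=4), (row=1, col=1), (row=2, col=0), (row=4, col=0), (row=5, col=1), (row=6, col=2)
  Distance 5: (row=0, col=1), (row=1, col=0), (row=3, col=0), (row=5, col=0), (row=6, col=1), (row=6, col=3), (row=7, col=2)
  Distance 6: (row=0, col=0), (row=6, col=4), (row=7, col=1), (row=7, col=3), (row=8, col=2)
  Distance 7: (row=5, col=4), (row=7, col=0), (row=7, col=4), (row=8, col=1), (row=8, col=3), (row=9, col=2)
  Distance 8: (row=8, col=0), (row=8, col=4), (row=9, col=1), (row=9, col=3)
  Distance 9: (row=9, col=4)
Total reachable: 45 (grid has 45 open cells total)

Answer: Reachable cells: 45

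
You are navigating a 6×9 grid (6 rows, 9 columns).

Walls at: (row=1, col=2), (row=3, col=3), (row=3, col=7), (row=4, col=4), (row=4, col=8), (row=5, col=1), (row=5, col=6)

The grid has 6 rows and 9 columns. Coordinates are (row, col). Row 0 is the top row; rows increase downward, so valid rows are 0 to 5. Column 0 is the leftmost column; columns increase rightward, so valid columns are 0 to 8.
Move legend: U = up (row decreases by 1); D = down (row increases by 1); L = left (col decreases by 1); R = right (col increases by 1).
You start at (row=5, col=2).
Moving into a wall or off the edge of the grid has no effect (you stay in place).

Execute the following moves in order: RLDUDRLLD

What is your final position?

Answer: Final position: (row=5, col=2)

Derivation:
Start: (row=5, col=2)
  R (right): (row=5, col=2) -> (row=5, col=3)
  L (left): (row=5, col=3) -> (row=5, col=2)
  D (down): blocked, stay at (row=5, col=2)
  U (up): (row=5, col=2) -> (row=4, col=2)
  D (down): (row=4, col=2) -> (row=5, col=2)
  R (right): (row=5, col=2) -> (row=5, col=3)
  L (left): (row=5, col=3) -> (row=5, col=2)
  L (left): blocked, stay at (row=5, col=2)
  D (down): blocked, stay at (row=5, col=2)
Final: (row=5, col=2)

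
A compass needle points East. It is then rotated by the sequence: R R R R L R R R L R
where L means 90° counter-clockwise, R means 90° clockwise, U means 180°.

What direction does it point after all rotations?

Answer: Final heading: West

Derivation:
Start: East
  R (right (90° clockwise)) -> South
  R (right (90° clockwise)) -> West
  R (right (90° clockwise)) -> North
  R (right (90° clockwise)) -> East
  L (left (90° counter-clockwise)) -> North
  R (right (90° clockwise)) -> East
  R (right (90° clockwise)) -> South
  R (right (90° clockwise)) -> West
  L (left (90° counter-clockwise)) -> South
  R (right (90° clockwise)) -> West
Final: West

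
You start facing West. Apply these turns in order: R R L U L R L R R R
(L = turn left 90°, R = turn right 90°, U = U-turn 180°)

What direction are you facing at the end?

Answer: Final heading: North

Derivation:
Start: West
  R (right (90° clockwise)) -> North
  R (right (90° clockwise)) -> East
  L (left (90° counter-clockwise)) -> North
  U (U-turn (180°)) -> South
  L (left (90° counter-clockwise)) -> East
  R (right (90° clockwise)) -> South
  L (left (90° counter-clockwise)) -> East
  R (right (90° clockwise)) -> South
  R (right (90° clockwise)) -> West
  R (right (90° clockwise)) -> North
Final: North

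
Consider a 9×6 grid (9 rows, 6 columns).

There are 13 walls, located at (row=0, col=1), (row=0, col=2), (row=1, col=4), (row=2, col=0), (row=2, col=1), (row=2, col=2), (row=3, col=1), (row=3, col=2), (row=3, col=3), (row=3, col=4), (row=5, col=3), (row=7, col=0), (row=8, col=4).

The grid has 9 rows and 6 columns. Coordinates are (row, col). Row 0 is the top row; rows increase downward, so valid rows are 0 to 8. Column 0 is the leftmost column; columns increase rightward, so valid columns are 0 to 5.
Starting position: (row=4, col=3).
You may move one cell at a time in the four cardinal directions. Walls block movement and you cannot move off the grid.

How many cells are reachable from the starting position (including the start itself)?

BFS flood-fill from (row=4, col=3):
  Distance 0: (row=4, col=3)
  Distance 1: (row=4, col=2), (row=4, col=4)
  Distance 2: (row=4, col=1), (row=4, col=5), (row=5, col=2), (row=5, col=4)
  Distance 3: (row=3, col=5), (row=4, col=0), (row=5, col=1), (row=5, col=5), (row=6, col=2), (row=6, col=4)
  Distance 4: (row=2, col=5), (row=3, col=0), (row=5, col=0), (row=6, col=1), (row=6, col=3), (row=6, col=5), (row=7, col=2), (row=7, col=4)
  Distance 5: (row=1, col=5), (row=2, col=4), (row=6, col=0), (row=7, col=1), (row=7, col=3), (row=7, col=5), (row=8, col=2)
  Distance 6: (row=0, col=5), (row=2, col=3), (row=8, col=1), (row=8, col=3), (row=8, col=5)
  Distance 7: (row=0, col=4), (row=1, col=3), (row=8, col=0)
  Distance 8: (row=0, col=3), (row=1, col=2)
  Distance 9: (row=1, col=1)
  Distance 10: (row=1, col=0)
  Distance 11: (row=0, col=0)
Total reachable: 41 (grid has 41 open cells total)

Answer: Reachable cells: 41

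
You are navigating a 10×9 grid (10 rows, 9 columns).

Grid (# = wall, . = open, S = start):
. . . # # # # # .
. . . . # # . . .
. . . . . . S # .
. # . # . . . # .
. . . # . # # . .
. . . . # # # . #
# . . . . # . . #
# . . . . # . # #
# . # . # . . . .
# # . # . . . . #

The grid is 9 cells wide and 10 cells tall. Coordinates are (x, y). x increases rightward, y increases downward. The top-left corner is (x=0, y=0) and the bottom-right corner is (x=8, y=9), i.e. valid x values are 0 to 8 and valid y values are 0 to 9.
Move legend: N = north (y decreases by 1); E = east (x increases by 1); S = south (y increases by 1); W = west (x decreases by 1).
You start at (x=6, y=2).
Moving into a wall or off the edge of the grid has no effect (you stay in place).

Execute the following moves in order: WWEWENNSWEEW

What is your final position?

Start: (x=6, y=2)
  W (west): (x=6, y=2) -> (x=5, y=2)
  W (west): (x=5, y=2) -> (x=4, y=2)
  E (east): (x=4, y=2) -> (x=5, y=2)
  W (west): (x=5, y=2) -> (x=4, y=2)
  E (east): (x=4, y=2) -> (x=5, y=2)
  N (north): blocked, stay at (x=5, y=2)
  N (north): blocked, stay at (x=5, y=2)
  S (south): (x=5, y=2) -> (x=5, y=3)
  W (west): (x=5, y=3) -> (x=4, y=3)
  E (east): (x=4, y=3) -> (x=5, y=3)
  E (east): (x=5, y=3) -> (x=6, y=3)
  W (west): (x=6, y=3) -> (x=5, y=3)
Final: (x=5, y=3)

Answer: Final position: (x=5, y=3)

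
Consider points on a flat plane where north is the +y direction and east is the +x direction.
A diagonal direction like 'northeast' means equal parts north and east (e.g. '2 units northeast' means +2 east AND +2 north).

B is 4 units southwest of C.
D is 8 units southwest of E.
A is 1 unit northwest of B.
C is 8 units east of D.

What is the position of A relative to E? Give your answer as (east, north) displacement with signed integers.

Answer: A is at (east=-5, north=-11) relative to E.

Derivation:
Place E at the origin (east=0, north=0).
  D is 8 units southwest of E: delta (east=-8, north=-8); D at (east=-8, north=-8).
  C is 8 units east of D: delta (east=+8, north=+0); C at (east=0, north=-8).
  B is 4 units southwest of C: delta (east=-4, north=-4); B at (east=-4, north=-12).
  A is 1 unit northwest of B: delta (east=-1, north=+1); A at (east=-5, north=-11).
Therefore A relative to E: (east=-5, north=-11).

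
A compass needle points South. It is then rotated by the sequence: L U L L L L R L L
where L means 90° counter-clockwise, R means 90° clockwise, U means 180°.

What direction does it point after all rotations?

Answer: Final heading: South

Derivation:
Start: South
  L (left (90° counter-clockwise)) -> East
  U (U-turn (180°)) -> West
  L (left (90° counter-clockwise)) -> South
  L (left (90° counter-clockwise)) -> East
  L (left (90° counter-clockwise)) -> North
  L (left (90° counter-clockwise)) -> West
  R (right (90° clockwise)) -> North
  L (left (90° counter-clockwise)) -> West
  L (left (90° counter-clockwise)) -> South
Final: South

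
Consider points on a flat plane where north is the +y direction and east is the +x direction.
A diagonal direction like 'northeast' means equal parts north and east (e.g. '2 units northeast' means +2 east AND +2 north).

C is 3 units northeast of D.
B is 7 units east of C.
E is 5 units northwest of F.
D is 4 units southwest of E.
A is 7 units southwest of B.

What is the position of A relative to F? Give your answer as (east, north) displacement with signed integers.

Answer: A is at (east=-6, north=-3) relative to F.

Derivation:
Place F at the origin (east=0, north=0).
  E is 5 units northwest of F: delta (east=-5, north=+5); E at (east=-5, north=5).
  D is 4 units southwest of E: delta (east=-4, north=-4); D at (east=-9, north=1).
  C is 3 units northeast of D: delta (east=+3, north=+3); C at (east=-6, north=4).
  B is 7 units east of C: delta (east=+7, north=+0); B at (east=1, north=4).
  A is 7 units southwest of B: delta (east=-7, north=-7); A at (east=-6, north=-3).
Therefore A relative to F: (east=-6, north=-3).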